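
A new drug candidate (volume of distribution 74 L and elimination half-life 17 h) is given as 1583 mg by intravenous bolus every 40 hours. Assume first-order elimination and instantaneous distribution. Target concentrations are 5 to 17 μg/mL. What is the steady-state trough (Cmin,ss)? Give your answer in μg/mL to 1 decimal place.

5.2 μg/mL

k = ln2/t½ = ln2/17 ≈ 0.040773 h⁻¹; fraction remaining f = e^(−kτ) = e^(−0.040773×40) ≈ 0.1957.
Accumulation ratio R = 1/(1 − f) ≈ 1/0.8043 ≈ 1.2433.
Single-dose peak C₀ = D/Vd = 1583/74 ≈ 21.392 μg/mL.
Cmax,ss = C₀/(1 − f) ≈ 21.392/0.8043 ≈ 26.597 μg/mL.
Steady-state trough Cmin,ss = Cmax,ss·f ≈ 26.597 × 0.1957 ≈ 5.205 μg/mL.
Trough 5.2 μg/mL vs MEC 5 μg/mL: adequate.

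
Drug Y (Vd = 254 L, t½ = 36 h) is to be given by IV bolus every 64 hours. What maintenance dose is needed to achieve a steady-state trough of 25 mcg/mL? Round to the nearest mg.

15424 mg

τ/t½ = 64/36 ≈ 1.7778, so f = (1/2)^(64/36) ≈ 0.291632.
Cmin,ss = (D/Vd)·f/(1−f), so D = Cmin,ss·Vd·(1−f)/f.
D = 25 × 254 × (1−f)/f ≈ 25 × 254 × 2.42898 ≈ 15424.02 mg.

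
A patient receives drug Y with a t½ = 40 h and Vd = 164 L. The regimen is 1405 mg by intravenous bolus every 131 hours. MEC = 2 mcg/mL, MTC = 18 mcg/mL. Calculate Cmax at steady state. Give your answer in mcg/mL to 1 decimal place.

Over one 131-h interval, 131/40 ≈ 3.275 half-lives elapse, leaving f ≈ 0.1033 of each dose.
Accumulation ratio R = 1/(1 − f) ≈ 1/0.8967 ≈ 1.1152.
Single-dose peak C₀ = D/Vd = 1405/164 ≈ 8.567 mcg/mL.
Steady-state peak Cmax,ss = C₀·R ≈ 8.567 × 1.1152 ≈ 9.554 mcg/mL.
Peak 9.6 mcg/mL vs MTC 18 mcg/mL: below toxic threshold.

9.6 mcg/mL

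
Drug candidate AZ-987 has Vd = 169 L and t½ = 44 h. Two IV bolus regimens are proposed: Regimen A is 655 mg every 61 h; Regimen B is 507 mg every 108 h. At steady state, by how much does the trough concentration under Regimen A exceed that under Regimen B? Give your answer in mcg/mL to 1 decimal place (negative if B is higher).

Regimen A: f = (1/2)^(61/44) ≈ 0.3825; Cmin,ss = (655/169)·f/(1−f) ≈ 2.401 mcg/mL.
Regimen B: f = (1/2)^(108/44) ≈ 0.1824; Cmin,ss = (507/169)·f/(1−f) ≈ 0.669 mcg/mL.
Difference ≈ 2.401 − 0.669 ≈ 1.732 mcg/mL.

1.7 mcg/mL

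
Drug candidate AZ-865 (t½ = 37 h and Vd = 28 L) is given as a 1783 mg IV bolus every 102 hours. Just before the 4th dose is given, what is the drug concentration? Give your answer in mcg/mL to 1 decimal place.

f = (1/2)^(τ/t½) = (1/2)^(102/37) ≈ 0.1480.
C₀ = D/Vd = 1783/28 ≈ 63.679 mcg/mL.
Before the 4th dose, 3 doses have been given. Superposition: Cmin = C₀·(f + f² + … + f^3).
≈ 63.679 × (0.1480 + 0.0219 + 0.0032) ≈ 63.679 × 0.1731 ≈ 11.023 mcg/mL.

11.0 mcg/mL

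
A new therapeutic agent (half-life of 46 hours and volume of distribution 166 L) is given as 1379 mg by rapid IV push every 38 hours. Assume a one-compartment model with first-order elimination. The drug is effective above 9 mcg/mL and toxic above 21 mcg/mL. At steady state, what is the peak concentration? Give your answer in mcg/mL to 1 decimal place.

19.1 mcg/mL

τ/t½ = 38/46 ≈ 0.82609, so fraction remaining f = (1/2)^(38/46) ≈ 0.5641.
At steady state, accumulation factor R = 1/(1 − e^(−kτ)) ≈ 2.2941.
Single-dose peak C₀ = D/Vd = 1379/166 ≈ 8.307 mcg/mL.
Cmax,ss = C₀/(1 − f) ≈ 8.307/0.4359 ≈ 19.057 mcg/mL.
Peak 19.1 mcg/mL vs MTC 21 mcg/mL: below toxic threshold.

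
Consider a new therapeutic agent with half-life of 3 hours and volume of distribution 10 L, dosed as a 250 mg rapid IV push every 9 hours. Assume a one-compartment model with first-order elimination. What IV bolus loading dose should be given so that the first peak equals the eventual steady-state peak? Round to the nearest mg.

f = (1/2)^(9/3) ≈ 0.125000; accumulation ratio R = 1/(1−f) ≈ 1.14286.
Loading dose to hit Cmax,ss on first dose: D_load = D_maint·R ≈ 250 × 1.14286 ≈ 285.71 mg.

286 mg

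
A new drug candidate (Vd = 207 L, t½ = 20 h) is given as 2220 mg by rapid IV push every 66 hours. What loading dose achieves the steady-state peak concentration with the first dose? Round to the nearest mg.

2471 mg

f = (1/2)^(66/20) ≈ 0.101532; accumulation ratio R = 1/(1−f) ≈ 1.11301.
Loading dose to hit Cmax,ss on first dose: D_load = D_maint·R ≈ 2220 × 1.11301 ≈ 2470.88 mg.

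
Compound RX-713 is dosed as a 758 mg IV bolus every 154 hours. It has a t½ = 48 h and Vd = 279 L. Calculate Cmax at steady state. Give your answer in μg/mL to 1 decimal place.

3.0 μg/mL

k = ln2/t½ = ln2/48 ≈ 0.014441 h⁻¹; fraction remaining f = e^(−kτ) = e^(−0.014441×154) ≈ 0.1082.
Accumulation ratio R = 1/(1 − f) ≈ 1/0.8918 ≈ 1.1213.
Each bolus raises the concentration by D/Vd = 758/279 ≈ 2.717 μg/mL.
Steady-state peak Cmax,ss = C₀·R ≈ 2.717 × 1.1213 ≈ 3.047 μg/mL.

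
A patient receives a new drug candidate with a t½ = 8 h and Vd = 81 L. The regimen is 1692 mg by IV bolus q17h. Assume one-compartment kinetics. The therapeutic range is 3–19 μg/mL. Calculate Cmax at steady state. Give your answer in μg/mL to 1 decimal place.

27.1 μg/mL

k = ln2/t½ = ln2/8 ≈ 0.086643 h⁻¹; fraction remaining f = e^(−kτ) = e^(−0.086643×17) ≈ 0.2293.
Accumulation ratio R = 1/(1 − f) ≈ 1/0.7707 ≈ 1.2975.
Each bolus raises the concentration by D/Vd = 1692/81 ≈ 20.889 μg/mL.
Steady-state peak Cmax,ss = C₀·R ≈ 20.889 × 1.2975 ≈ 27.103 μg/mL.
Peak 27.1 μg/mL vs MTC 19 μg/mL: exceeds toxic threshold.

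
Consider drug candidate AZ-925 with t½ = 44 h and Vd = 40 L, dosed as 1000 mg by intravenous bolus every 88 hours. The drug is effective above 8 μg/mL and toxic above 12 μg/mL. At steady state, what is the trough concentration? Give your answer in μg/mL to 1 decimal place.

8.3 μg/mL

τ = 88 h = 2 half-lives, so f = (1/2)^2 = 0.25.
At steady state, R = 1/(1 − 0.25) = 4/3.
Single-dose peak C₀ = D/Vd = 1000/40 = 25 μg/mL.
Steady-state peak Cmax,ss = C₀·R = 25 × 4/3 ≈ 33.333 μg/mL.
Steady-state trough Cmin,ss = Cmax,ss·f ≈ 33.333 × 0.25 ≈ 8.333 μg/mL.
Trough 8.3 μg/mL vs MEC 8 μg/mL: adequate.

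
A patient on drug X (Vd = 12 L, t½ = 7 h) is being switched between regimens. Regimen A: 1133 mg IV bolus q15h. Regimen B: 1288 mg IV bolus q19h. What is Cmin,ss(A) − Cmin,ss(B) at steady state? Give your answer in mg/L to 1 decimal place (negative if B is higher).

8.3 mg/L

Regimen A: f = (1/2)^(15/7) ≈ 0.2264; Cmin,ss = (1133/12)·f/(1−f) ≈ 27.632 mg/L.
Regimen B: f = (1/2)^(19/7) ≈ 0.1524; Cmin,ss = (1288/12)·f/(1−f) ≈ 19.299 mg/L.
Difference ≈ 27.632 − 19.299 ≈ 8.333 mg/L.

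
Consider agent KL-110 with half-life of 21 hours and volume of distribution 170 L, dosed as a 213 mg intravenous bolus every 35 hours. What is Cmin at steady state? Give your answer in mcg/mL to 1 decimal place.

0.6 mcg/mL

τ/t½ = 35/21 ≈ 1.6667, so fraction remaining f = (1/2)^(35/21) ≈ 0.3150.
Each bolus raises the concentration by D/Vd = 213/170 ≈ 1.253 mcg/mL.
Steady-state trough Cmin,ss = C₀·f/(1−f) ≈ 1.253 × 0.3150/0.6850 ≈ 0.576 mcg/mL.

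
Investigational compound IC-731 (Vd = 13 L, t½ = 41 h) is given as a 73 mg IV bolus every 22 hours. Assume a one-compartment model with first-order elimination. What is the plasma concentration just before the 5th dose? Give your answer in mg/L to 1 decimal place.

9.6 mg/L

f = (1/2)^(τ/t½) = (1/2)^(22/41) ≈ 0.6894.
C₀ = D/Vd = 73/13 ≈ 5.615 mg/L.
Before the 5th dose, 4 doses have been given. Superposition: Cmin = C₀·(f + f² + … + f^4).
≈ 5.615 × (0.6894 + 0.4753 + 0.3277 + 0.2259) ≈ 5.615 × 1.7183 ≈ 9.648 mg/L.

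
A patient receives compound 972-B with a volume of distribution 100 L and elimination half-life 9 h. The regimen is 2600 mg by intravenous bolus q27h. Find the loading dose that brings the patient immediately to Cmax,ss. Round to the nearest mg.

f = (1/2)^(27/9) ≈ 0.125000; accumulation ratio R = 1/(1−f) ≈ 1.14286.
Loading dose to hit Cmax,ss on first dose: D_load = D_maint·R ≈ 2600 × 1.14286 ≈ 2971.44 mg.

2971 mg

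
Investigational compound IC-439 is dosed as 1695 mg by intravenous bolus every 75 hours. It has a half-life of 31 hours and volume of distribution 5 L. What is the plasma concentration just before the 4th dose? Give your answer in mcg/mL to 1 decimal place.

f = (1/2)^(τ/t½) = (1/2)^(75/31) ≈ 0.1869.
C₀ = D/Vd = 1695/5 ≈ 339.000 mcg/mL.
Before the 4th dose, 3 doses have been given. Superposition: Cmin = C₀·(f + f² + … + f^3).
≈ 339.000 × (0.1869 + 0.0349 + 0.0065) ≈ 339.000 × 0.2283 ≈ 77.394 mcg/mL.

77.4 mcg/mL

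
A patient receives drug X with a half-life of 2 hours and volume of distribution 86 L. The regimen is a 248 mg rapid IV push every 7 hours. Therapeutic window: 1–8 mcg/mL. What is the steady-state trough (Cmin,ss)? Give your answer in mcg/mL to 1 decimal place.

0.3 mcg/mL

τ/t½ = 7/2 ≈ 3.5, so fraction remaining f = (1/2)^(7/2) ≈ 0.0884.
Accumulation ratio R = 1/(1 − f) ≈ 1/0.9116 ≈ 1.0970.
Each bolus raises the concentration by D/Vd = 248/86 ≈ 2.884 mcg/mL.
Steady-state peak Cmax,ss = C₀·R ≈ 2.884 × 1.0970 ≈ 3.164 mcg/mL.
One interval later, Cmin,ss = Cmax,ss·e^(−kτ) ≈ 3.164 × 0.0884 ≈ 0.280 mcg/mL.
Trough 0.3 mcg/mL vs MEC 1 mcg/mL: subtherapeutic.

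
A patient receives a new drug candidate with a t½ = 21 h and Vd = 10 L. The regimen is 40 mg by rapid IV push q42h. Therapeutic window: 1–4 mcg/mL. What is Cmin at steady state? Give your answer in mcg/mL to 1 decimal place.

1.3 mcg/mL

τ = 42 h = 2 half-lives, so f = (1/2)^2 = 0.25.
Accumulation ratio R = 1/(1 − f) = 1/0.75 = 4/3.
Single-dose peak C₀ = D/Vd = 40/10 = 4 mcg/mL.
Steady-state peak Cmax,ss = C₀·R = 4 × 4/3 ≈ 5.333 mcg/mL.
Steady-state trough Cmin,ss = Cmax,ss·f ≈ 5.333 × 0.25 ≈ 1.333 mcg/mL.
Trough 1.3 mcg/mL vs MEC 1 mcg/mL: adequate.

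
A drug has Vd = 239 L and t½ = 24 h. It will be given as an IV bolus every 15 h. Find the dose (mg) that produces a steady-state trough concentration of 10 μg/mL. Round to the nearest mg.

τ/t½ = 15/24 ≈ 0.625, so f = (1/2)^(15/24) ≈ 0.648420.
Cmin,ss = (D/Vd)·f/(1−f), so D = Cmin,ss·Vd·(1−f)/f.
D = 10 × 239 × (1−f)/f ≈ 10 × 239 × 0.54221 ≈ 1295.88 mg.

1296 mg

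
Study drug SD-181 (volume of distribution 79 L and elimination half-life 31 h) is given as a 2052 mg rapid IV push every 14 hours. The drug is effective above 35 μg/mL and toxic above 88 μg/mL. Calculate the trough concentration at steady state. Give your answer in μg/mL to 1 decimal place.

Over one 14-h interval, 14/31 ≈ 0.45161 half-lives elapse, leaving f ≈ 0.7312 of each dose.
At steady state, accumulation factor R = 1/(1 − e^(−kτ)) ≈ 3.7202.
Each bolus raises the concentration by D/Vd = 2052/79 ≈ 25.975 μg/mL.
Cmax,ss = C₀/(1 − f) ≈ 25.975/0.2688 ≈ 96.633 μg/mL.
One interval later, Cmin,ss = Cmax,ss·e^(−kτ) ≈ 96.633 × 0.7312 ≈ 70.658 μg/mL.
Trough 70.7 μg/mL vs MEC 35 μg/mL: adequate.

70.7 μg/mL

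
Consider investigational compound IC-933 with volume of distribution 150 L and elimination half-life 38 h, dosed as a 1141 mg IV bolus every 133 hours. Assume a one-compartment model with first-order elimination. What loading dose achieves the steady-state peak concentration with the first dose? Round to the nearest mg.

f = (1/2)^(133/38) ≈ 0.088388; accumulation ratio R = 1/(1−f) ≈ 1.09696.
Loading dose to hit Cmax,ss on first dose: D_load = D_maint·R ≈ 1141 × 1.09696 ≈ 1251.63 mg.

1252 mg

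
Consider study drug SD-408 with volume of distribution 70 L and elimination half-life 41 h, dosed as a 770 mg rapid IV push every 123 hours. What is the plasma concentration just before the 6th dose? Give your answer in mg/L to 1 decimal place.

1.6 mg/L

f = (1/2)^(τ/t½) = (1/2)^(123/41) ≈ 0.1250.
C₀ = D/Vd = 770/70 ≈ 11.000 mg/L.
Before the 6th dose, 5 doses have been given. Superposition: Cmin = C₀·(f + f² + … + f^5).
≈ 11.000 × (0.1250 + 0.0156 + 0.0020 + 0.0002 + 0.0000) ≈ 11.000 × 0.1428 ≈ 1.571 mg/L.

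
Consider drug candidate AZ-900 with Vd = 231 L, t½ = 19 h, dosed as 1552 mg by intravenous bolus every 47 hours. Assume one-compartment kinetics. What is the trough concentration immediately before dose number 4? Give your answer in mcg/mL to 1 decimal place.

1.5 mcg/mL

f = (1/2)^(τ/t½) = (1/2)^(47/19) ≈ 0.1800.
C₀ = D/Vd = 1552/231 ≈ 6.719 mcg/mL.
Before the 4th dose, 3 doses have been given. Superposition: Cmin = C₀·(f + f² + … + f^3).
≈ 6.719 × (0.1800 + 0.0324 + 0.0058) ≈ 6.719 × 0.2182 ≈ 1.466 mcg/mL.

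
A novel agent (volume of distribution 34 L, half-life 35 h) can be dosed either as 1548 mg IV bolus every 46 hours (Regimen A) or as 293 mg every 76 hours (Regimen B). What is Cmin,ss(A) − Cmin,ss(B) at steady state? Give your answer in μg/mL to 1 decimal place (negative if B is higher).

28.2 μg/mL

Regimen A: f = (1/2)^(46/35) ≈ 0.4021; Cmin,ss = (1548/34)·f/(1−f) ≈ 30.619 μg/mL.
Regimen B: f = (1/2)^(76/35) ≈ 0.2220; Cmin,ss = (293/34)·f/(1−f) ≈ 2.459 μg/mL.
Difference ≈ 30.619 − 2.459 ≈ 28.160 μg/mL.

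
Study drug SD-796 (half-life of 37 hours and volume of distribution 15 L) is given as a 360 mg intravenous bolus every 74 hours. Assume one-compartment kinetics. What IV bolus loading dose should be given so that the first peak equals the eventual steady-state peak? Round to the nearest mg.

480 mg

f = (1/2)^(74/37) ≈ 0.250000; accumulation ratio R = 1/(1−f) ≈ 1.33333.
Loading dose to hit Cmax,ss on first dose: D_load = D_maint·R ≈ 360 × 1.33333 ≈ 480.00 mg.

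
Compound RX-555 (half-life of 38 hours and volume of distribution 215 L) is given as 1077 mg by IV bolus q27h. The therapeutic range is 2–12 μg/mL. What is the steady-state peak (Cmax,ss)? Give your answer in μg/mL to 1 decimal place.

τ/t½ = 27/38 ≈ 0.71053, so fraction remaining f = (1/2)^(27/38) ≈ 0.6111.
Accumulation ratio R = 1/(1 − f) ≈ 1/0.3889 ≈ 2.5714.
Single-dose peak C₀ = D/Vd = 1077/215 ≈ 5.009 μg/mL.
Cmax,ss = C₀/(1 − f) ≈ 5.009/0.3889 ≈ 12.880 μg/mL.
Peak 12.9 μg/mL vs MTC 12 μg/mL: exceeds toxic threshold.

12.9 μg/mL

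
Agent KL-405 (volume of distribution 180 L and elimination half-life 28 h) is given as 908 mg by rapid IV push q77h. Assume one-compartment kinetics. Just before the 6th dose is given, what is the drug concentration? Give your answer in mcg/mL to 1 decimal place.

f = (1/2)^(τ/t½) = (1/2)^(77/28) ≈ 0.1487.
C₀ = D/Vd = 908/180 ≈ 5.044 mcg/mL.
Before the 6th dose, 5 doses have been given. Superposition: Cmin = C₀·(f + f² + … + f^5).
≈ 5.044 × (0.1487 + 0.0221 + 0.0033 + 0.0005 + 0.0001) ≈ 5.044 × 0.1747 ≈ 0.881 mcg/mL.

0.9 mcg/mL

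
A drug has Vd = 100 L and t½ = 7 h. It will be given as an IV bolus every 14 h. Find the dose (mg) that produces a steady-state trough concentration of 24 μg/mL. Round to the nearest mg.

7200 mg

τ/t½ = 14/7 ≈ 2, so f = (1/2)^(14/7) ≈ 0.250000.
Cmin,ss = (D/Vd)·f/(1−f), so D = Cmin,ss·Vd·(1−f)/f.
D = 24 × 100 × (1−f)/f ≈ 24 × 100 × 3.00000 ≈ 7200.00 mg.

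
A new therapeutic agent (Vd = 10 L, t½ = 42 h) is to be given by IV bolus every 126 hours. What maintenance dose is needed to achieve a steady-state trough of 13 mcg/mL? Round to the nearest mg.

τ/t½ = 126/42 ≈ 3, so f = (1/2)^(126/42) ≈ 0.125000.
Cmin,ss = (D/Vd)·f/(1−f), so D = Cmin,ss·Vd·(1−f)/f.
D = 13 × 10 × (1−f)/f ≈ 13 × 10 × 7.00000 ≈ 910.00 mg.

910 mg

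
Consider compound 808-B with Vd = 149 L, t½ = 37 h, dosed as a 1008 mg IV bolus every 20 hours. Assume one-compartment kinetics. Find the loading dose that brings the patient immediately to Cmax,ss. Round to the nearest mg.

3226 mg

f = (1/2)^(20/37) ≈ 0.687513; accumulation ratio R = 1/(1−f) ≈ 3.20013.
Loading dose to hit Cmax,ss on first dose: D_load = D_maint·R ≈ 1008 × 3.20013 ≈ 3225.73 mg.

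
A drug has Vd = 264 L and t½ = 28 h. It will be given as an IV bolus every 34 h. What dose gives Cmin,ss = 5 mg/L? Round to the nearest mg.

τ/t½ = 34/28 ≈ 1.2143, so f = (1/2)^(34/28) ≈ 0.430986.
Cmin,ss = (D/Vd)·f/(1−f), so D = Cmin,ss·Vd·(1−f)/f.
D = 5 × 264 × (1−f)/f ≈ 5 × 264 × 1.32026 ≈ 1742.74 mg.

1743 mg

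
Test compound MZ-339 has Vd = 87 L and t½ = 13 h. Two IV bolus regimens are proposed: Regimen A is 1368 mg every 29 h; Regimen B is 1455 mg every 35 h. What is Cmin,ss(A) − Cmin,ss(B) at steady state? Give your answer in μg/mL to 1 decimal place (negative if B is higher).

1.2 μg/mL

Regimen A: f = (1/2)^(29/13) ≈ 0.2130; Cmin,ss = (1368/87)·f/(1−f) ≈ 4.256 μg/mL.
Regimen B: f = (1/2)^(35/13) ≈ 0.1547; Cmin,ss = (1455/87)·f/(1−f) ≈ 3.061 μg/mL.
Difference ≈ 4.256 − 3.061 ≈ 1.195 μg/mL.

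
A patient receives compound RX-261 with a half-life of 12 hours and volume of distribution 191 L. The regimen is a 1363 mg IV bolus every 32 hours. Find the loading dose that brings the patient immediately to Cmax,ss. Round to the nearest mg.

f = (1/2)^(32/12) ≈ 0.157490; accumulation ratio R = 1/(1−f) ≈ 1.18693.
Loading dose to hit Cmax,ss on first dose: D_load = D_maint·R ≈ 1363 × 1.18693 ≈ 1617.79 mg.

1618 mg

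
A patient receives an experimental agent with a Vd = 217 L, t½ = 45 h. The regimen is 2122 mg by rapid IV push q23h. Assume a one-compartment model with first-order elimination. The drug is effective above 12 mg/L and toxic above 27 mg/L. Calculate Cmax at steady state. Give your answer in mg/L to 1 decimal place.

k = ln2/t½ = ln2/45 ≈ 0.015403 h⁻¹; fraction remaining f = e^(−kτ) = e^(−0.015403×23) ≈ 0.7017.
At steady state, accumulation factor R = 1/(1 − e^(−kτ)) ≈ 3.3523.
Single-dose peak C₀ = D/Vd = 2122/217 ≈ 9.779 mg/L.
Steady-state peak Cmax,ss = C₀·R ≈ 9.779 × 3.3523 ≈ 32.782 mg/L.
Peak 32.8 mg/L vs MTC 27 mg/L: exceeds toxic threshold.

32.8 mg/L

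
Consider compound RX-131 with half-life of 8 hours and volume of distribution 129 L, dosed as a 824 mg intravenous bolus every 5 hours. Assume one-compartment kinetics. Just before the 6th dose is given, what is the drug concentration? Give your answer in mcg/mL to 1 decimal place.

f = (1/2)^(τ/t½) = (1/2)^(5/8) ≈ 0.6484.
C₀ = D/Vd = 824/129 ≈ 6.388 mcg/mL.
Before the 6th dose, 5 doses have been given. Superposition: Cmin = C₀·(f + f² + … + f^5).
≈ 6.388 × (0.6484 + 0.4204 + 0.2726 + 0.1768 + 0.1146) ≈ 6.388 × 1.6328 ≈ 10.430 mcg/mL.

10.4 mcg/mL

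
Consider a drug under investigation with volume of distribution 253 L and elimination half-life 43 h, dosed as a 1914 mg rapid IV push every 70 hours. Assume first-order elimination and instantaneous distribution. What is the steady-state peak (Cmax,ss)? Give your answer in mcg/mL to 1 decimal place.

k = ln2/t½ = ln2/43 ≈ 0.016120 h⁻¹; fraction remaining f = e^(−kτ) = e^(−0.016120×70) ≈ 0.3236.
At steady state, accumulation factor R = 1/(1 − e^(−kτ)) ≈ 1.4784.
Each bolus raises the concentration by D/Vd = 1914/253 ≈ 7.565 mcg/mL.
Steady-state peak Cmax,ss = C₀·R ≈ 7.565 × 1.4784 ≈ 11.184 mcg/mL.

11.2 mcg/mL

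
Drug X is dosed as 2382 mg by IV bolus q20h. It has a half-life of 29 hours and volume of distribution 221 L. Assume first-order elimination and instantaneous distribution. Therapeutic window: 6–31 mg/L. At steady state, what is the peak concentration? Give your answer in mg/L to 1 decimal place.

Over one 20-h interval, 20/29 ≈ 0.68966 half-lives elapse, leaving f ≈ 0.6200 of each dose.
At steady state, accumulation factor R = 1/(1 − e^(−kτ)) ≈ 2.6316.
Each bolus raises the concentration by D/Vd = 2382/221 ≈ 10.778 mg/L.
Steady-state peak Cmax,ss = C₀·R ≈ 10.778 × 2.6316 ≈ 28.363 mg/L.
Peak 28.4 mg/L vs MTC 31 mg/L: below toxic threshold.

28.4 mg/L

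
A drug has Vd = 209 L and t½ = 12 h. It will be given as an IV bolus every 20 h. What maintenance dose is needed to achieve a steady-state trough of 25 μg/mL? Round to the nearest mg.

τ/t½ = 20/12 ≈ 1.6667, so f = (1/2)^(20/12) ≈ 0.314980.
Cmin,ss = (D/Vd)·f/(1−f), so D = Cmin,ss·Vd·(1−f)/f.
D = 25 × 209 × (1−f)/f ≈ 25 × 209 × 2.17480 ≈ 11363.33 mg.

11363 mg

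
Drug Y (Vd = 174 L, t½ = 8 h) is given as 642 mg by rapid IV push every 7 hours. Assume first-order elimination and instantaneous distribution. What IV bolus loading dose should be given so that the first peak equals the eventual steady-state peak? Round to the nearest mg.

1412 mg

f = (1/2)^(7/8) ≈ 0.545254; accumulation ratio R = 1/(1−f) ≈ 2.19903.
Loading dose to hit Cmax,ss on first dose: D_load = D_maint·R ≈ 642 × 2.19903 ≈ 1411.78 mg.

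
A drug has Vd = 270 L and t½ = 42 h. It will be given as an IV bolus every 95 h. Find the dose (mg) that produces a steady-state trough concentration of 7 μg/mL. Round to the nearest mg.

τ/t½ = 95/42 ≈ 2.2619, so f = (1/2)^(95/42) ≈ 0.208497.
Cmin,ss = (D/Vd)·f/(1−f), so D = Cmin,ss·Vd·(1−f)/f.
D = 7 × 270 × (1−f)/f ≈ 7 × 270 × 3.79623 ≈ 7174.87 mg.

7175 mg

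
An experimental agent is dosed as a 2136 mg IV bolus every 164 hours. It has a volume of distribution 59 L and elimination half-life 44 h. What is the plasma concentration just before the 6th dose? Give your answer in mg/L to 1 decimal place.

3.0 mg/L

f = (1/2)^(τ/t½) = (1/2)^(164/44) ≈ 0.0755.
C₀ = D/Vd = 2136/59 ≈ 36.203 mg/L.
Before the 6th dose, 5 doses have been given. Superposition: Cmin = C₀·(f + f² + … + f^5).
≈ 36.203 × (0.0755 + 0.0057 + 0.0004 + 0.0000 + 0.0000) ≈ 36.203 × 0.0816 ≈ 2.954 mg/L.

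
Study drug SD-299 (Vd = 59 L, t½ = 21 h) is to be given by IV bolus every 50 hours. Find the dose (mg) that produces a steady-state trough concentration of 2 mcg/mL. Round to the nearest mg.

τ/t½ = 50/21 ≈ 2.381, so f = (1/2)^(50/21) ≈ 0.191983.
Cmin,ss = (D/Vd)·f/(1−f), so D = Cmin,ss·Vd·(1−f)/f.
D = 2 × 59 × (1−f)/f ≈ 2 × 59 × 4.20879 ≈ 496.64 mg.

497 mg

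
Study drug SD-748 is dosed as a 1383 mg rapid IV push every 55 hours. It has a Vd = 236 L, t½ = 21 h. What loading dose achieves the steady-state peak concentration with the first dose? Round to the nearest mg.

f = (1/2)^(55/21) ≈ 0.162775; accumulation ratio R = 1/(1−f) ≈ 1.19442.
Loading dose to hit Cmax,ss on first dose: D_load = D_maint·R ≈ 1383 × 1.19442 ≈ 1651.88 mg.

1652 mg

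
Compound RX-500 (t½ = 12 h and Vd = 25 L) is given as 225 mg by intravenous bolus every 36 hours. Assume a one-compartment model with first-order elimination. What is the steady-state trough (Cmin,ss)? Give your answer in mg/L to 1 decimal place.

1.3 mg/L

τ = 36 h = 3 half-lives, so f = (1/2)^3 = 0.125.
Accumulation ratio R = 1/(1 − f) = 1/0.875 = 8/7.
Single-dose peak C₀ = D/Vd = 225/25 = 9 mg/L.
Steady-state peak Cmax,ss = C₀·R = 9 × 8/7 ≈ 10.286 mg/L.
Steady-state trough Cmin,ss = Cmax,ss·f ≈ 10.286 × 0.125 ≈ 1.286 mg/L.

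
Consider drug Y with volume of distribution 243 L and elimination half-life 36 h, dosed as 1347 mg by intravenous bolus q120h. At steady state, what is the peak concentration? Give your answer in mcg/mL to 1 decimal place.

6.2 mcg/mL

τ/t½ = 120/36 ≈ 3.3333, so fraction remaining f = (1/2)^(120/36) ≈ 0.0992.
Accumulation ratio R = 1/(1 − f) ≈ 1/0.9008 ≈ 1.1101.
Each bolus raises the concentration by D/Vd = 1347/243 ≈ 5.543 mcg/mL.
Steady-state peak Cmax,ss = C₀·R ≈ 5.543 × 1.1101 ≈ 6.153 mcg/mL.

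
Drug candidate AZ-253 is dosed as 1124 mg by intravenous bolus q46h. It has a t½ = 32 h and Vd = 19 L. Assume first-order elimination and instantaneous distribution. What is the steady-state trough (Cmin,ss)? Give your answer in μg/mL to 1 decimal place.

34.6 μg/mL

τ/t½ = 46/32 ≈ 1.4375, so fraction remaining f = (1/2)^(46/32) ≈ 0.3692.
Single-dose peak C₀ = D/Vd = 1124/19 ≈ 59.158 μg/mL.
Steady-state trough Cmin,ss = C₀·f/(1−f) ≈ 59.158 × 0.3692/0.6308 ≈ 34.624 μg/mL.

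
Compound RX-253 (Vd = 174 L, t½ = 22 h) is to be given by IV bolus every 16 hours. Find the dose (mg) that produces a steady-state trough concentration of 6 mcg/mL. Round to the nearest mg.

τ/t½ = 16/22 ≈ 0.72727, so f = (1/2)^(16/22) ≈ 0.604045.
Cmin,ss = (D/Vd)·f/(1−f), so D = Cmin,ss·Vd·(1−f)/f.
D = 6 × 174 × (1−f)/f ≈ 6 × 174 × 0.65551 ≈ 684.35 mg.

684 mg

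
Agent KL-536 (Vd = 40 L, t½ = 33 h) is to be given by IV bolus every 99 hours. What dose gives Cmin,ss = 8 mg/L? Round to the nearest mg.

2240 mg

τ/t½ = 99/33 ≈ 3, so f = (1/2)^(99/33) ≈ 0.125000.
Cmin,ss = (D/Vd)·f/(1−f), so D = Cmin,ss·Vd·(1−f)/f.
D = 8 × 40 × (1−f)/f ≈ 8 × 40 × 7.00000 ≈ 2240.00 mg.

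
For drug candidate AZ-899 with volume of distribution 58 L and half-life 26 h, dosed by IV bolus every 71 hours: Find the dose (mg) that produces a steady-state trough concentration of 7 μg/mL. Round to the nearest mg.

2289 mg

τ/t½ = 71/26 ≈ 2.7308, so f = (1/2)^(71/26) ≈ 0.150646.
Cmin,ss = (D/Vd)·f/(1−f), so D = Cmin,ss·Vd·(1−f)/f.
D = 7 × 58 × (1−f)/f ≈ 7 × 58 × 5.63808 ≈ 2289.06 mg.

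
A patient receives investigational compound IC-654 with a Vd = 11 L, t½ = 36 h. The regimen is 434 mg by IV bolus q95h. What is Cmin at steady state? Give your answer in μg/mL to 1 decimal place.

Over one 95-h interval, 95/36 ≈ 2.6389 half-lives elapse, leaving f ≈ 0.1606 of each dose.
Accumulation ratio R = 1/(1 − f) ≈ 1/0.8394 ≈ 1.1913.
Single-dose peak C₀ = D/Vd = 434/11 ≈ 39.455 μg/mL.
Cmax,ss = C₀/(1 − f) ≈ 39.455/0.8394 ≈ 47.004 μg/mL.
Steady-state trough Cmin,ss = Cmax,ss·f ≈ 47.004 × 0.1606 ≈ 7.549 μg/mL.

7.5 μg/mL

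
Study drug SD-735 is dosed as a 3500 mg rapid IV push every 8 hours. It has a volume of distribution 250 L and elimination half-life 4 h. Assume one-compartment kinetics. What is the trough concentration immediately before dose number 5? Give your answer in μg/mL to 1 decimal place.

f = (1/2)^(τ/t½) = (1/2)^(8/4) ≈ 0.2500.
C₀ = D/Vd = 3500/250 ≈ 14.000 μg/mL.
Before the 5th dose, 4 doses have been given. Superposition: Cmin = C₀·(f + f² + … + f^4).
≈ 14.000 × (0.2500 + 0.0625 + 0.0156 + 0.0039) ≈ 14.000 × 0.3320 ≈ 4.648 μg/mL.

4.6 μg/mL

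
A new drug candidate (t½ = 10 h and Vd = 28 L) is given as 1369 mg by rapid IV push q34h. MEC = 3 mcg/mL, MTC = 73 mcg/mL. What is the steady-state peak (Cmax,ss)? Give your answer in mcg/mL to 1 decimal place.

54.0 mcg/mL

k = ln2/t½ = ln2/10 ≈ 0.069315 h⁻¹; fraction remaining f = e^(−kτ) = e^(−0.069315×34) ≈ 0.0947.
At steady state, accumulation factor R = 1/(1 − e^(−kτ)) ≈ 1.1046.
Each bolus raises the concentration by D/Vd = 1369/28 ≈ 48.893 mcg/mL.
Steady-state peak Cmax,ss = C₀·R ≈ 48.893 × 1.1046 ≈ 54.007 mcg/mL.
Peak 54.0 mcg/mL vs MTC 73 mcg/mL: below toxic threshold.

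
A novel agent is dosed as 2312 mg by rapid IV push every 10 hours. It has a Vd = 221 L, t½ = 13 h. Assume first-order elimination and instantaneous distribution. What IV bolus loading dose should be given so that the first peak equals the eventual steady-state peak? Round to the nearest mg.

5594 mg

f = (1/2)^(10/13) ≈ 0.586730; accumulation ratio R = 1/(1−f) ≈ 2.41973.
Loading dose to hit Cmax,ss on first dose: D_load = D_maint·R ≈ 2312 × 2.41973 ≈ 5594.42 mg.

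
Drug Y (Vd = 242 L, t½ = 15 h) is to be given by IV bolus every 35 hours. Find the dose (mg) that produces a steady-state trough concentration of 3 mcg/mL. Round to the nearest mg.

2933 mg

τ/t½ = 35/15 ≈ 2.3333, so f = (1/2)^(35/15) ≈ 0.198425.
Cmin,ss = (D/Vd)·f/(1−f), so D = Cmin,ss·Vd·(1−f)/f.
D = 3 × 242 × (1−f)/f ≈ 3 × 242 × 4.03969 ≈ 2932.81 mg.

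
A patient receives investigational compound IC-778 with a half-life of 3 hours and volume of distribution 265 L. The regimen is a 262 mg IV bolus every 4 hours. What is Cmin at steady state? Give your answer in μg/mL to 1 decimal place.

0.7 μg/mL

τ/t½ = 4/3 ≈ 1.3333, so fraction remaining f = (1/2)^(4/3) ≈ 0.3969.
Accumulation ratio R = 1/(1 − f) ≈ 1/0.6031 ≈ 1.6581.
Single-dose peak C₀ = D/Vd = 262/265 ≈ 0.989 μg/mL.
Steady-state peak Cmax,ss = C₀·R ≈ 0.989 × 1.6581 ≈ 1.640 μg/mL.
Steady-state trough Cmin,ss = Cmax,ss·f ≈ 1.640 × 0.3969 ≈ 0.651 μg/mL.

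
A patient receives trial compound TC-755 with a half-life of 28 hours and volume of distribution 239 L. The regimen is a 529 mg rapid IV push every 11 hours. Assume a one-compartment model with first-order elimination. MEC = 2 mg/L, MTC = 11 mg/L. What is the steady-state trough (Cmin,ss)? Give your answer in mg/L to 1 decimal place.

7.1 mg/L

k = ln2/t½ = ln2/28 ≈ 0.024755 h⁻¹; fraction remaining f = e^(−kτ) = e^(−0.024755×11) ≈ 0.7616.
Accumulation ratio R = 1/(1 − f) ≈ 1/0.2384 ≈ 4.1946.
Single-dose peak C₀ = D/Vd = 529/239 ≈ 2.213 mg/L.
Steady-state peak Cmax,ss = C₀·R ≈ 2.213 × 4.1946 ≈ 9.283 mg/L.
Steady-state trough Cmin,ss = Cmax,ss·f ≈ 9.283 × 0.7616 ≈ 7.070 mg/L.
Trough 7.1 mg/L vs MEC 2 mg/L: adequate.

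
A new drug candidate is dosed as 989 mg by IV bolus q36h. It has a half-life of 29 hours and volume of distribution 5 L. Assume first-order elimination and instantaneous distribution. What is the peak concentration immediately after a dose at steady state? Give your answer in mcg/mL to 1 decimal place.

342.8 mcg/mL

Over one 36-h interval, 36/29 ≈ 1.2414 half-lives elapse, leaving f ≈ 0.4230 of each dose.
Accumulation ratio R = 1/(1 − f) ≈ 1/0.5770 ≈ 1.7331.
Single-dose peak C₀ = D/Vd = 989/5 ≈ 197.800 mcg/mL.
Steady-state peak Cmax,ss = C₀·R ≈ 197.800 × 1.7331 ≈ 342.807 mcg/mL.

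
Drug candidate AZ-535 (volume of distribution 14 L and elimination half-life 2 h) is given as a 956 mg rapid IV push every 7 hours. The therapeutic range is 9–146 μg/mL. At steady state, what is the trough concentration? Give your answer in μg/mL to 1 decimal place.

τ/t½ = 7/2 ≈ 3.5, so fraction remaining f = (1/2)^(7/2) ≈ 0.0884.
Accumulation ratio R = 1/(1 − f) ≈ 1/0.9116 ≈ 1.0970.
Single-dose peak C₀ = D/Vd = 956/14 ≈ 68.286 μg/mL.
Steady-state peak Cmax,ss = C₀·R ≈ 68.286 × 1.0970 ≈ 74.910 μg/mL.
Steady-state trough Cmin,ss = Cmax,ss·f ≈ 74.910 × 0.0884 ≈ 6.622 μg/mL.
Trough 6.6 μg/mL vs MEC 9 μg/mL: subtherapeutic.

6.6 μg/mL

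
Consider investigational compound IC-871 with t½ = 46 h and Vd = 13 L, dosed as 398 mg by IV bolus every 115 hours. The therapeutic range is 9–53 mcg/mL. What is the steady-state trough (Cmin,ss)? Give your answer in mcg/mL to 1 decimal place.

6.6 mcg/mL

Over one 115-h interval, 115/46 ≈ 2.5 half-lives elapse, leaving f ≈ 0.1768 of each dose.
At steady state, accumulation factor R = 1/(1 − e^(−kτ)) ≈ 1.2148.
Single-dose peak C₀ = D/Vd = 398/13 ≈ 30.615 mcg/mL.
Cmax,ss = C₀/(1 − f) ≈ 30.615/0.8232 ≈ 37.190 mcg/mL.
Steady-state trough Cmin,ss = Cmax,ss·f ≈ 37.190 × 0.1768 ≈ 6.575 mcg/mL.
Trough 6.6 mcg/mL vs MEC 9 mcg/mL: subtherapeutic.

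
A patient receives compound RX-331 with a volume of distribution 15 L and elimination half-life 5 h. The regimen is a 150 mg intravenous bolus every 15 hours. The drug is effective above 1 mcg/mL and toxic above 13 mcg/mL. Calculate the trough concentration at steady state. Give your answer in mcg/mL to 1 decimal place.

1.4 mcg/mL

The dosing interval is 3 half-lives, so f = 2^(−3) = 0.125.
At steady state, R = 1/(1 − 0.125) = 8/7.
Single-dose peak C₀ = D/Vd = 150/15 = 10 mcg/mL.
Steady-state peak Cmax,ss = C₀·R = 10 × 8/7 ≈ 11.429 mcg/mL.
Steady-state trough Cmin,ss = Cmax,ss·f ≈ 11.429 × 0.125 ≈ 1.429 mcg/mL.
Trough 1.4 mcg/mL vs MEC 1 mcg/mL: adequate.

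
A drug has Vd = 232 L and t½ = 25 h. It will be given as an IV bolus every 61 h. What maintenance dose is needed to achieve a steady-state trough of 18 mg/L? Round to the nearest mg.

18485 mg

τ/t½ = 61/25 ≈ 2.44, so f = (1/2)^(61/25) ≈ 0.184284.
Cmin,ss = (D/Vd)·f/(1−f), so D = Cmin,ss·Vd·(1−f)/f.
D = 18 × 232 × (1−f)/f ≈ 18 × 232 × 4.42641 ≈ 18484.69 mg.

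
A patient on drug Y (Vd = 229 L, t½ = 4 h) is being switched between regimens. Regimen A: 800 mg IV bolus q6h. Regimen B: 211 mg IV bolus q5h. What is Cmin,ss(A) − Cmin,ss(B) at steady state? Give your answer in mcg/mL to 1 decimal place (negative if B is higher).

Regimen A: f = (1/2)^(6/4) ≈ 0.3536; Cmin,ss = (800/229)·f/(1−f) ≈ 1.911 mcg/mL.
Regimen B: f = (1/2)^(5/4) ≈ 0.4204; Cmin,ss = (211/229)·f/(1−f) ≈ 0.668 mcg/mL.
Difference ≈ 1.911 − 0.668 ≈ 1.243 mcg/mL.

1.2 mcg/mL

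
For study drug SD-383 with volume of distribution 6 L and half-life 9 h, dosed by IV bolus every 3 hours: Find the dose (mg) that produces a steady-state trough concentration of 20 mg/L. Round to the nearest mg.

τ/t½ = 3/9 ≈ 0.33333, so f = (1/2)^(3/9) ≈ 0.793701.
Cmin,ss = (D/Vd)·f/(1−f), so D = Cmin,ss·Vd·(1−f)/f.
D = 20 × 6 × (1−f)/f ≈ 20 × 6 × 0.25992 ≈ 31.19 mg.

31 mg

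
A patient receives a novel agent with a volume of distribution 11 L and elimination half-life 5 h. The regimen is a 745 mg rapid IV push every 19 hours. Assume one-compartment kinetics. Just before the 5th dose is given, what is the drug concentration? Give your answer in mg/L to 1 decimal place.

5.2 mg/L

f = (1/2)^(τ/t½) = (1/2)^(19/5) ≈ 0.0718.
C₀ = D/Vd = 745/11 ≈ 67.727 mg/L.
Before the 5th dose, 4 doses have been given. Superposition: Cmin = C₀·(f + f² + … + f^4).
≈ 67.727 × (0.0718 + 0.0052 + 0.0004 + 0.0000) ≈ 67.727 × 0.0774 ≈ 5.242 mg/L.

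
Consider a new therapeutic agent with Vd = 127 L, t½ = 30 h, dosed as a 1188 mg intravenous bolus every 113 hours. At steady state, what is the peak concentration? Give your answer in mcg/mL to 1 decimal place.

τ/t½ = 113/30 ≈ 3.7667, so fraction remaining f = (1/2)^(113/30) ≈ 0.0735.
Accumulation ratio R = 1/(1 − f) ≈ 1/0.9265 ≈ 1.0793.
Single-dose peak C₀ = D/Vd = 1188/127 ≈ 9.354 mcg/mL.
Cmax,ss = C₀/(1 − f) ≈ 9.354/0.9265 ≈ 10.096 mcg/mL.

10.1 mcg/mL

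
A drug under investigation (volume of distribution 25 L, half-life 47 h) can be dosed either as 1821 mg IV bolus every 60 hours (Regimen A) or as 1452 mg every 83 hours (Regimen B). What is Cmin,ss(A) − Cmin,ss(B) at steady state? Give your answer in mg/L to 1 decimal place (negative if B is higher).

27.0 mg/L

Regimen A: f = (1/2)^(60/47) ≈ 0.4128; Cmin,ss = (1821/25)·f/(1−f) ≈ 51.206 mg/L.
Regimen B: f = (1/2)^(83/47) ≈ 0.2940; Cmin,ss = (1452/25)·f/(1−f) ≈ 24.186 mg/L.
Difference ≈ 51.206 − 24.186 ≈ 27.020 mg/L.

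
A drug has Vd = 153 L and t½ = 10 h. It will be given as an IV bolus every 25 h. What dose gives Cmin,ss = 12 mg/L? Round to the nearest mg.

8550 mg

τ/t½ = 25/10 ≈ 2.5, so f = (1/2)^(25/10) ≈ 0.176777.
Cmin,ss = (D/Vd)·f/(1−f), so D = Cmin,ss·Vd·(1−f)/f.
D = 12 × 153 × (1−f)/f ≈ 12 × 153 × 4.65684 ≈ 8549.96 mg.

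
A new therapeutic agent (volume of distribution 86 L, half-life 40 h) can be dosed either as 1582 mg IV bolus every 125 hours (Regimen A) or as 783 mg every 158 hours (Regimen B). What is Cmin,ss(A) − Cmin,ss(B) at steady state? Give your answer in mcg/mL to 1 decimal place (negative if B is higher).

Regimen A: f = (1/2)^(125/40) ≈ 0.1146; Cmin,ss = (1582/86)·f/(1−f) ≈ 2.381 mcg/mL.
Regimen B: f = (1/2)^(158/40) ≈ 0.0647; Cmin,ss = (783/86)·f/(1−f) ≈ 0.630 mcg/mL.
Difference ≈ 2.381 − 0.630 ≈ 1.751 mcg/mL.

1.8 mcg/mL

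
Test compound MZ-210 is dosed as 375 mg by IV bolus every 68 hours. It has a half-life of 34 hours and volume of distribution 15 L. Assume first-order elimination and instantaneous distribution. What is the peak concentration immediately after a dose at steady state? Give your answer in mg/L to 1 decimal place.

33.3 mg/L

The dosing interval is 2 half-lives, so f = 2^(−2) = 0.25.
At steady state, R = 1/(1 − 0.25) = 4/3.
Single-dose peak C₀ = D/Vd = 375/15 = 25 mg/L.
Steady-state peak Cmax,ss = C₀·R = 25 × 4/3 ≈ 33.333 mg/L.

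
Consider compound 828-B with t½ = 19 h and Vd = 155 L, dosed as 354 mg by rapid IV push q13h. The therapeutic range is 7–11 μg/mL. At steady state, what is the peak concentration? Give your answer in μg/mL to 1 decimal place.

Over one 13-h interval, 13/19 ≈ 0.68421 half-lives elapse, leaving f ≈ 0.6223 of each dose.
Accumulation ratio R = 1/(1 − f) ≈ 1/0.3777 ≈ 2.6476.
Each bolus raises the concentration by D/Vd = 354/155 ≈ 2.284 μg/mL.
Steady-state peak Cmax,ss = C₀·R ≈ 2.284 × 2.6476 ≈ 6.047 μg/mL.
Peak 6.0 μg/mL vs MTC 11 μg/mL: below toxic threshold.

6.0 μg/mL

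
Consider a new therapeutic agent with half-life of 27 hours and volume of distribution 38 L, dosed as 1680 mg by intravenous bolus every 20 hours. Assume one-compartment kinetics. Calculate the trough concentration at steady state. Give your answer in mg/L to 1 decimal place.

65.9 mg/L

k = ln2/t½ = ln2/27 ≈ 0.025672 h⁻¹; fraction remaining f = e^(−kτ) = e^(−0.025672×20) ≈ 0.5984.
At steady state, accumulation factor R = 1/(1 − e^(−kτ)) ≈ 2.4900.
Single-dose peak C₀ = D/Vd = 1680/38 ≈ 44.211 mg/L.
Steady-state peak Cmax,ss = C₀·R ≈ 44.211 × 2.4900 ≈ 110.085 mg/L.
One interval later, Cmin,ss = Cmax,ss·e^(−kτ) ≈ 110.085 × 0.5984 ≈ 65.875 mg/L.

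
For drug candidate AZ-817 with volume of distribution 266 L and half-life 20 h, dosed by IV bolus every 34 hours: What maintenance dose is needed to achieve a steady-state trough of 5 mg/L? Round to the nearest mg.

2991 mg

τ/t½ = 34/20 ≈ 1.7, so f = (1/2)^(34/20) ≈ 0.307786.
Cmin,ss = (D/Vd)·f/(1−f), so D = Cmin,ss·Vd·(1−f)/f.
D = 5 × 266 × (1−f)/f ≈ 5 × 266 × 2.24901 ≈ 2991.18 mg.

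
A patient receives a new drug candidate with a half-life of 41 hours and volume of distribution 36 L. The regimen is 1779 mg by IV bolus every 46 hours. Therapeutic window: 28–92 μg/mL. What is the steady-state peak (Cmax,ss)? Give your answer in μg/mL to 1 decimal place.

τ/t½ = 46/41 ≈ 1.122, so fraction remaining f = (1/2)^(46/41) ≈ 0.4595.
At steady state, accumulation factor R = 1/(1 − e^(−kτ)) ≈ 1.8501.
Single-dose peak C₀ = D/Vd = 1779/36 ≈ 49.417 μg/mL.
Steady-state peak Cmax,ss = C₀·R ≈ 49.417 × 1.8501 ≈ 91.426 μg/mL.
Peak 91.4 μg/mL vs MTC 92 μg/mL: below toxic threshold.

91.4 μg/mL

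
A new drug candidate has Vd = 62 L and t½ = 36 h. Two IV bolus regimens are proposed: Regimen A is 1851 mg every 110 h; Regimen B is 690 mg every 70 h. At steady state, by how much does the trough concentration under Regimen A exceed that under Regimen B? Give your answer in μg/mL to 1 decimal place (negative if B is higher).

Regimen A: f = (1/2)^(110/36) ≈ 0.1203; Cmin,ss = (1851/62)·f/(1−f) ≈ 4.083 μg/mL.
Regimen B: f = (1/2)^(70/36) ≈ 0.2598; Cmin,ss = (690/62)·f/(1−f) ≈ 3.906 μg/mL.
Difference ≈ 4.083 − 3.906 ≈ 0.177 μg/mL.

0.2 μg/mL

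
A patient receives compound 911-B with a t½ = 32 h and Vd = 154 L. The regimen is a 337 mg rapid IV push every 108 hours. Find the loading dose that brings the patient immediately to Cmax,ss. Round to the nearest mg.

f = (1/2)^(108/32) ≈ 0.096388; accumulation ratio R = 1/(1−f) ≈ 1.10667.
Loading dose to hit Cmax,ss on first dose: D_load = D_maint·R ≈ 337 × 1.10667 ≈ 372.95 mg.

373 mg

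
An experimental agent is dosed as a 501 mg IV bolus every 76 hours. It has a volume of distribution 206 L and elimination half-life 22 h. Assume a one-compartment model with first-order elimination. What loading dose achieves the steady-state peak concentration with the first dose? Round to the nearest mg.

f = (1/2)^(76/22) ≈ 0.091218; accumulation ratio R = 1/(1−f) ≈ 1.10037.
Loading dose to hit Cmax,ss on first dose: D_load = D_maint·R ≈ 501 × 1.10037 ≈ 551.29 mg.

551 mg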